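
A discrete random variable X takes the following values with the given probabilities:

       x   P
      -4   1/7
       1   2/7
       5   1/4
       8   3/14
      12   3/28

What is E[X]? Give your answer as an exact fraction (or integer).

E[X] = (1/7)·(-4) + (2/7)·1 + (1/4)·5 + (3/14)·8 + (3/28)·12
     = 111/28

111/28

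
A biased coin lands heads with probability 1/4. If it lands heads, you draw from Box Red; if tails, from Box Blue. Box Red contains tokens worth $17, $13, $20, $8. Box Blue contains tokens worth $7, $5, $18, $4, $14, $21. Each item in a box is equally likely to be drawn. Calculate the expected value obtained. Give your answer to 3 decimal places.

$12.250

E[X | Box Red] = (17 + 13 + 20 + 8)/4 = 29/2
E[X | Box Blue] = (7 + 5 + 18 + 4 + 14 + 21)/6 = 23/2
E[X] = (1/4)·29/2 + (3/4)·23/2 = 49/4 ≈ 12.250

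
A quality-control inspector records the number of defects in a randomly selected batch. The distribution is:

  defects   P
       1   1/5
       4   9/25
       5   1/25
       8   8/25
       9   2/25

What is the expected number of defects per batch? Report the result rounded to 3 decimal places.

5.120

E[X] = (1/5)·1 + (9/25)·4 + (1/25)·5 + (8/25)·8 + (2/25)·9
     = 128/25 ≈ 5.120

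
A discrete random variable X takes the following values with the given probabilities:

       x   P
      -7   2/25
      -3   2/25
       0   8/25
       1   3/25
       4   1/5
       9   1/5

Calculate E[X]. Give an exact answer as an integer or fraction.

E[X] = (2/25)·(-7) + (2/25)·(-3) + (8/25)·0 + (3/25)·1 + (1/5)·4 + (1/5)·9
     = 48/25

48/25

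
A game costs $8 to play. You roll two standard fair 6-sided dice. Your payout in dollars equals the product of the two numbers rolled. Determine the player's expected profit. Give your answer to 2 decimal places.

Distribution of the product of the two numbers rolled: 1 w.p. 1/36, 2 w.p. 1/18, 3 w.p. 1/18, 4 w.p. 1/12, 5 w.p. 1/18, 6 w.p. 1/9, …
E[payout] = (1/36)·1 + (1/18)·2 + (1/18)·3 + (1/12)·4 + (1/18)·5 + (1/9)·6 + (1/18)·8 + (1/36)·9 + (1/18)·10 + (1/9)·12 + (1/18)·15 + (1/36)·16 + (1/18)·18 + (1/18)·20 + (1/18)·24 + (1/36)·25 + (1/18)·30 + (1/36)·36 = 49/4
Expected profit = 49/4 − 8 = 17/4 ≈ $4.25

$4.25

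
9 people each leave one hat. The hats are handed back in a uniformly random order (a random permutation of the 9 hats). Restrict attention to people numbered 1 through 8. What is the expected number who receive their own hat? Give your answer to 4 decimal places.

Let Xᵢ = 1 if person i gets their own hat. For each i, P(Xᵢ=1) = 1/9.
By linearity of expectation, E[X₁+…+X_8] = 8·(1/9) = 8/9.
≈ 0.8889

0.8889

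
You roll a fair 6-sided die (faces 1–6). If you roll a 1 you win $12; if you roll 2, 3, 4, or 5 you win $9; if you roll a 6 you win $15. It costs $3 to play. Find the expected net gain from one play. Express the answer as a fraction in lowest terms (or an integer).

15/2 dollars

E[payout] = (2/3)·9 + (1/6)·12 + (1/6)·15 = 21/2
Expected profit = 21/2 − 3 = 15/2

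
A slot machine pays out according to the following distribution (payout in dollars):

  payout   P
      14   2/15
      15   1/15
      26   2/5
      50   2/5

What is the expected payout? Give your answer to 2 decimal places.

$33.27

E[X] = (2/15)·14 + (1/15)·15 + (2/5)·26 + (2/5)·50
     = 499/15 ≈ 33.27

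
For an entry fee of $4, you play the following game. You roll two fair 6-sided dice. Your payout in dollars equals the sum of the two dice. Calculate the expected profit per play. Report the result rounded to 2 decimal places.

$3.00

Distribution of the sum of the two dice: 2 w.p. 1/36, 3 w.p. 1/18, 4 w.p. 1/12, 5 w.p. 1/9, 6 w.p. 5/36, 7 w.p. 1/6, …
E[payout] = (1/36)·2 + (1/18)·3 + (1/12)·4 + (1/9)·5 + (5/36)·6 + (1/6)·7 + (5/36)·8 + (1/9)·9 + (1/12)·10 + (1/18)·11 + (1/36)·12 = 7
Expected profit = 7 − 4 = 3 ≈ $3.00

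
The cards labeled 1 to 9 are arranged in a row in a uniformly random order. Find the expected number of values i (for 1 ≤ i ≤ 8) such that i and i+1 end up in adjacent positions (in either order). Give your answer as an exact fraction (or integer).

16/9

For each i ∈ {1,…,8}, let Xᵢ = 1 if i and i+1 are adjacent. P(Xᵢ=1) = 2·(9−1)!/9! = 2/9.
By linearity, E[ΣXᵢ] = (8)·(2/9) = 16/9.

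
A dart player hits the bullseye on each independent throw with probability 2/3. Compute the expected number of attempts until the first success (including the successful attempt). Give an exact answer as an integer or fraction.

3/2

For a geometric distribution, E[trials] = 1/p = 1/(2/3) = 3/2.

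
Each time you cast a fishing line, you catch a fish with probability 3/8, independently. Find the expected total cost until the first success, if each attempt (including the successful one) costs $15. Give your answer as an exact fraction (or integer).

E[#attempts] = 1/p = 8/3; E[cost] = 15·8/3 = 40.

$40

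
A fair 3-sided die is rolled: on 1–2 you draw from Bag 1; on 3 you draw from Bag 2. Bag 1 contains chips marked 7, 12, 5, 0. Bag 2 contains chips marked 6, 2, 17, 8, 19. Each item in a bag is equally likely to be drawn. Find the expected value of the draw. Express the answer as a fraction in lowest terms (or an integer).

E[X | Bag 1] = (7 + 12 + 5 + 0)/4 = 6
E[X | Bag 2] = (6 + 2 + 17 + 8 + 19)/5 = 52/5
E[X] = (2/3)·6 + (1/3)·52/5 = 112/15

112/15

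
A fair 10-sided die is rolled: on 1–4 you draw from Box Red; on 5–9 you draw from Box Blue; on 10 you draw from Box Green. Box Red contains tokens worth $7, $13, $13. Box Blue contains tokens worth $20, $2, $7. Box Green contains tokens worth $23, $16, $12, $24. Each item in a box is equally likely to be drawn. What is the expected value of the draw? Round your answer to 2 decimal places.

E[X | Box Red] = (7 + 13 + 13)/3 = 11
E[X | Box Blue] = (20 + 2 + 7)/3 = 29/3
E[X | Box Green] = (23 + 16 + 12 + 24)/4 = 75/4
E[X] = (2/5)·11 + (1/2)·29/3 + (1/10)·75/4 = 1333/120 ≈ 11.11

$11.11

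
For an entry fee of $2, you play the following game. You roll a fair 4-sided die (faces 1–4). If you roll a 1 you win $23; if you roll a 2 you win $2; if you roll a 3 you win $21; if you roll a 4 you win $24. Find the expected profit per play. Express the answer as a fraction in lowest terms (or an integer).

31/2 dollars

E[payout] = (1/4)·2 + (1/4)·21 + (1/4)·23 + (1/4)·24 = 35/2
Expected profit = 35/2 − 2 = 31/2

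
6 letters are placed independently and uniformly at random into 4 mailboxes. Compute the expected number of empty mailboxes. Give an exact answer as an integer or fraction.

Let Xⱼ=1 if mailbox j is empty. P(Xⱼ=1) = ((4-1)/4)^6 = 729/4096.
By linearity, E[#empty] = 4·729/4096 = 729/1024.

729/1024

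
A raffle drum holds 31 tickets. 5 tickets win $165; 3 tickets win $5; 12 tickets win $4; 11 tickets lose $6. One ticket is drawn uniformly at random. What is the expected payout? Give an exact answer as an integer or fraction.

822/31 dollars

E[payout] = (5/31)·165 + (3/31)·5 + (12/31)·4 + (11/31)·(-6) = 822/31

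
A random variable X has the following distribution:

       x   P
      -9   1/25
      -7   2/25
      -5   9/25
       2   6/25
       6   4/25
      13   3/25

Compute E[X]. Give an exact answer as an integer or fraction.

7/25

E[X] = (1/25)·(-9) + (2/25)·(-7) + (9/25)·(-5) + (6/25)·2 + (4/25)·6 + (3/25)·13
     = 7/25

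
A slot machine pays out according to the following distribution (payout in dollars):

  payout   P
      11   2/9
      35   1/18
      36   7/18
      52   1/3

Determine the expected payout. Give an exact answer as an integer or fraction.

643/18 dollars

E[X] = (2/9)·11 + (1/18)·35 + (7/18)·36 + (1/3)·52
     = 643/18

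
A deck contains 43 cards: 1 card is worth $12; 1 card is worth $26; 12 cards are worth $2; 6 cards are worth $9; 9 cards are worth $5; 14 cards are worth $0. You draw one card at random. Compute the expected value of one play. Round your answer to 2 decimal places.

E[payout] = (1/43)·12 + (1/43)·26 + (12/43)·2 + (6/43)·9 + (9/43)·5 + (14/43)·0 = 161/43
≈ $3.74

$3.74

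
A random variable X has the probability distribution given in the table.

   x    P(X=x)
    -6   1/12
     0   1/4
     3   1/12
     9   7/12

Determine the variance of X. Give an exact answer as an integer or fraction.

E[X] = (1/12)·(-6) + (1/4)·0 + (1/12)·3 + (7/12)·9 = 5
E[X²] = (1/12)·36 + (1/4)·0 + (1/12)·9 + (7/12)·81 = 51
Var(X) = 51 − (5)² = 26

26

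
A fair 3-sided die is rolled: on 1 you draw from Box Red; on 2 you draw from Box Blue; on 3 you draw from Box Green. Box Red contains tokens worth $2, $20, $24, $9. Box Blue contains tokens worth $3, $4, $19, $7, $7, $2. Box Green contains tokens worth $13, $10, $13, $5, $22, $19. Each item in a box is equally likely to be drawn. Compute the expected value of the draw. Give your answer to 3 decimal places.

E[X | Box Red] = (2 + 20 + 24 + 9)/4 = 55/4
E[X | Box Blue] = (3 + 4 + 19 + 7 + 7 + 2)/6 = 7
E[X | Box Green] = (13 + 10 + 13 + 5 + 22 + 19)/6 = 41/3
E[X] = (1/3)·55/4 + (1/3)·7 + (1/3)·41/3 = 413/36 ≈ 11.472

$11.472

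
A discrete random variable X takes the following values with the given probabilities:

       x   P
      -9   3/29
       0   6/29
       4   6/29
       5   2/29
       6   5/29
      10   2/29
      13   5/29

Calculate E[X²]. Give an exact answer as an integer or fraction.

E[X²] = (3/29)·81 + (6/29)·0 + (6/29)·16 + (2/29)·25 + (5/29)·36 + (2/29)·100 + (5/29)·169
     = 1614/29

1614/29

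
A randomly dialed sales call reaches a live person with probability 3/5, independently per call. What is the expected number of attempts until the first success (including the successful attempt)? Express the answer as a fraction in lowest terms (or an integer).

5/3

For a geometric distribution, E[trials] = 1/p = 1/(3/5) = 5/3.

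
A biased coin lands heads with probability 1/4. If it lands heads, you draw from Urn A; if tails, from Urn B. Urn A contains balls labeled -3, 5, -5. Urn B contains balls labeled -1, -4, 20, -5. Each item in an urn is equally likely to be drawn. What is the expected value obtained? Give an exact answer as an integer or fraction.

E[X | Urn A] = (-3 + 5 − 5)/3 = -1
E[X | Urn B] = (-1 − 4 + 20 − 5)/4 = 5/2
E[X] = (1/4)·(-1) + (3/4)·5/2 = 13/8

13/8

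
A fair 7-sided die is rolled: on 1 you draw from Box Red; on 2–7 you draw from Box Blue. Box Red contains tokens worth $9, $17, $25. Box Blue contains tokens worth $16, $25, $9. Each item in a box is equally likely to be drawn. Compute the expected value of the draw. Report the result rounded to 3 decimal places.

E[X | Box Red] = (9 + 17 + 25)/3 = 17
E[X | Box Blue] = (16 + 25 + 9)/3 = 50/3
E[X] = (1/7)·17 + (6/7)·50/3 = 117/7 ≈ 16.714

$16.714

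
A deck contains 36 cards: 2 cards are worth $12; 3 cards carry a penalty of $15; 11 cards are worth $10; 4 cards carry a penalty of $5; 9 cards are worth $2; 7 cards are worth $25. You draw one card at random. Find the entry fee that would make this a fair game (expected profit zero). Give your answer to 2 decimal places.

$7.28

E[payout] = (2/36)·12 + (3/36)·(-15) + (11/36)·10 + (4/36)·(-5) + (9/36)·2 + (7/36)·25 = 131/18
Fair fee = E[payout] = 131/18 ≈ $7.28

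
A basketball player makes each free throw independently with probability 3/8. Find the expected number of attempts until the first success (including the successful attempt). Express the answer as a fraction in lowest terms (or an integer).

8/3

For a geometric distribution, E[trials] = 1/p = 1/(3/8) = 8/3.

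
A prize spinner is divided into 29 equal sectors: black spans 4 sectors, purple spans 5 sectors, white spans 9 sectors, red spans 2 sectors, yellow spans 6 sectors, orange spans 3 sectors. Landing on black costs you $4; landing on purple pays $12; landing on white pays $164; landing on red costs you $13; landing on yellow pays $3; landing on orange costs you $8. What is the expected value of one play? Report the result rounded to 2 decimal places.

E[payout] = (4/29)·(-4) + (5/29)·12 + (9/29)·164 + (2/29)·(-13) + (6/29)·3 + (3/29)·(-8) = 1488/29
≈ $51.31

$51.31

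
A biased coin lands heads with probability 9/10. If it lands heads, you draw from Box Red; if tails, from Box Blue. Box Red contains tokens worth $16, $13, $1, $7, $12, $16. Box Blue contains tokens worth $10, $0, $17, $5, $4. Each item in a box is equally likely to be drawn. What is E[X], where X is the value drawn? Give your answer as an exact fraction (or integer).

1047/100 dollars

E[X | Box Red] = (16 + 13 + 1 + 7 + 12 + 16)/6 = 65/6
E[X | Box Blue] = (10 + 0 + 17 + 5 + 4)/5 = 36/5
E[X] = (9/10)·65/6 + (1/10)·36/5 = 1047/100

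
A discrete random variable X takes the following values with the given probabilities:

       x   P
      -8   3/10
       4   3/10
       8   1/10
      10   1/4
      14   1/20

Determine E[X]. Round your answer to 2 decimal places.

E[X] = (3/10)·(-8) + (3/10)·4 + (1/10)·8 + (1/4)·10 + (1/20)·14
     = 14/5 ≈ 2.80

2.80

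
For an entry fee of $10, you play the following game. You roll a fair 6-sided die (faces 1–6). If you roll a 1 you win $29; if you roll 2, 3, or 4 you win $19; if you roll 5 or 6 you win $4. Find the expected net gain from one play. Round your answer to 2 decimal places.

E[payout] = (1/3)·4 + (1/2)·19 + (1/6)·29 = 47/3
Expected profit = 47/3 − 10 = 17/3 ≈ $5.67

$5.67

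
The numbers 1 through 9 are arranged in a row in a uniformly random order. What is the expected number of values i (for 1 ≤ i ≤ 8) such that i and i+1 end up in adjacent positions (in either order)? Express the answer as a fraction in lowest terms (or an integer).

For each i ∈ {1,…,8}, let Xᵢ = 1 if i and i+1 are adjacent. P(Xᵢ=1) = 2·(9−1)!/9! = 2/9.
By linearity, E[ΣXᵢ] = (8)·(2/9) = 16/9.

16/9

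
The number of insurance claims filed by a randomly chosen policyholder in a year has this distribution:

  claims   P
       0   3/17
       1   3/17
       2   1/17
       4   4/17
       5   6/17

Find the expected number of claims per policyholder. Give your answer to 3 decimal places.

3.000

E[X] = (3/17)·0 + (3/17)·1 + (1/17)·2 + (4/17)·4 + (6/17)·5
     = 3 ≈ 3.000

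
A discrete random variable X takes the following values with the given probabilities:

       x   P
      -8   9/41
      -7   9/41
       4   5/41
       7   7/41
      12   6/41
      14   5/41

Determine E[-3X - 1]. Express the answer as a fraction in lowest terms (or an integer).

-269/41

E[-3x-1] = (9/41)·23 + (9/41)·20 + (5/41)·(-13) + (7/41)·(-22) + (6/41)·(-37) + (5/41)·(-43)
     = -269/41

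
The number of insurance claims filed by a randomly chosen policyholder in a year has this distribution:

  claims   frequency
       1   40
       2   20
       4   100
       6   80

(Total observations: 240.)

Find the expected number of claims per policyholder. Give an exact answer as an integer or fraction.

4

Total = 240, so P(claims=1) = 40/240, etc.
E[X] = (1/6)·1 + (1/12)·2 + (5/12)·4 + (1/3)·6
     = 4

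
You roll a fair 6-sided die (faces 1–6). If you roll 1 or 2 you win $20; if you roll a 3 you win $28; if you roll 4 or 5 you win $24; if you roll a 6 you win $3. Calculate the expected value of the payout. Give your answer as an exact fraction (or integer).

119/6 dollars

E[payout] = (1/6)·3 + (1/3)·20 + (1/3)·24 + (1/6)·28 = 119/6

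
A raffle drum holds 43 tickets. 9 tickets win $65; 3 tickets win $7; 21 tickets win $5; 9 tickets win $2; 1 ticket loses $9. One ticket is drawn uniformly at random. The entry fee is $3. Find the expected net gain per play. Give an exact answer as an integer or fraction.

E[payout] = (9/43)·65 + (3/43)·7 + (21/43)·5 + (9/43)·2 + (1/43)·(-9) = 720/43
Expected profit = 720/43 − 3 = 591/43

591/43 dollars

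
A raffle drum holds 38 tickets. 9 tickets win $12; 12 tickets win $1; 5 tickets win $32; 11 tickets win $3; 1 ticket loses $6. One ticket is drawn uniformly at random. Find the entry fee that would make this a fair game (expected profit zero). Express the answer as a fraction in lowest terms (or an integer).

E[payout] = (9/38)·12 + (12/38)·1 + (5/38)·32 + (11/38)·3 + (1/38)·(-6) = 307/38
Fair fee = E[payout] = 307/38

307/38 dollars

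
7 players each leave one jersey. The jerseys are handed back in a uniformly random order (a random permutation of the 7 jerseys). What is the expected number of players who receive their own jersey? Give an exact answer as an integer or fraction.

1

Let Xᵢ = 1 if person i gets their own jersey. For each i, P(Xᵢ=1) = 1/7.
By linearity of expectation, E[X₁+…+X_7] = 7·(1/7) = 1.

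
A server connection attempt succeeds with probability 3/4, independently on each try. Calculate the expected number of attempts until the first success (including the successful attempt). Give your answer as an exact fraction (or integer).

4/3

For a geometric distribution, E[trials] = 1/p = 1/(3/4) = 4/3.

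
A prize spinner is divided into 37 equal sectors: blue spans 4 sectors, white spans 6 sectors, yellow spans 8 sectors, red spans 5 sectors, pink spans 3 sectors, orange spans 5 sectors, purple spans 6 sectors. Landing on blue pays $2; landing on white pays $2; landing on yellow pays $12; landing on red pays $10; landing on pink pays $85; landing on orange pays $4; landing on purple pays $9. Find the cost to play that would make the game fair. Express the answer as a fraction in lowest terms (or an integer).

E[payout] = (4/37)·2 + (6/37)·2 + (8/37)·12 + (5/37)·10 + (3/37)·85 + (5/37)·4 + (6/37)·9 = 495/37
Fair fee = E[payout] = 495/37

495/37 dollars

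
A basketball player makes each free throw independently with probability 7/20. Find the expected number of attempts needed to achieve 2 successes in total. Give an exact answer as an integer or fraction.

By linearity (sum of 2 independent geometric waits), E[trials] = 2/p = 2/(7/20) = 40/7.

40/7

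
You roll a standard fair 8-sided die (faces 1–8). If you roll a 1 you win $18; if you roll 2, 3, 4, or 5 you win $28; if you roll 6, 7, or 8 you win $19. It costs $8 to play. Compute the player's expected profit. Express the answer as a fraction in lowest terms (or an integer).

123/8 dollars

E[payout] = (1/8)·18 + (3/8)·19 + (1/2)·28 = 187/8
Expected profit = 187/8 − 8 = 123/8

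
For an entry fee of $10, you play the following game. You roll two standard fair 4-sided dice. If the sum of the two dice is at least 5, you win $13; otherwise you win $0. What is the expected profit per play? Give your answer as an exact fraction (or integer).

-15/8 dollars

E[payout] = (3/8)·0 + (5/8)·13 = 65/8
Expected profit = 65/8 − 10 = -15/8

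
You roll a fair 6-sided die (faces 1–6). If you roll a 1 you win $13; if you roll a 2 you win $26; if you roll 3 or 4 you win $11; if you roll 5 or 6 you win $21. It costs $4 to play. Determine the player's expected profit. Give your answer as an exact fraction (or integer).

79/6 dollars

E[payout] = (1/3)·11 + (1/6)·13 + (1/3)·21 + (1/6)·26 = 103/6
Expected profit = 103/6 − 4 = 79/6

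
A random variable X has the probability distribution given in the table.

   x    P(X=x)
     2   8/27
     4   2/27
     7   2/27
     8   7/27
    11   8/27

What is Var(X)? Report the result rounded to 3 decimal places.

E[X] = (8/27)·2 + (2/27)·4 + (2/27)·7 + (7/27)·8 + (8/27)·11 = 182/27
E[X²] = (8/27)·4 + (2/27)·16 + (2/27)·49 + (7/27)·64 + (8/27)·121 = 526/9
Var(X) = 526/9 − (182/27)² = 9482/729 ≈ 13.007

13.007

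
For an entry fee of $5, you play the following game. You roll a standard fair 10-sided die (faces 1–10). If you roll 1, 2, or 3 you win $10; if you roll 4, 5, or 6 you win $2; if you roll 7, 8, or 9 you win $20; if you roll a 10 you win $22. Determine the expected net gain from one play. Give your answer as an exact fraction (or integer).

34/5 dollars

E[payout] = (3/10)·2 + (3/10)·10 + (3/10)·20 + (1/10)·22 = 59/5
Expected profit = 59/5 − 5 = 34/5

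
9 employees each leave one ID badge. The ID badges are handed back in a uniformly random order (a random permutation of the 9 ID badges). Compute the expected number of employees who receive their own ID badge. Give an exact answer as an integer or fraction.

Let Xᵢ = 1 if person i gets their own ID badge. For each i, P(Xᵢ=1) = 1/9.
By linearity of expectation, E[X₁+…+X_9] = 9·(1/9) = 1.

1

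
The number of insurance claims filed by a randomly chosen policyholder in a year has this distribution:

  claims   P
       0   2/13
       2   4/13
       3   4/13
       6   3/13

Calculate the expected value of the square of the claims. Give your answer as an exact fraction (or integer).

160/13

E[X²] = (2/13)·0 + (4/13)·4 + (4/13)·9 + (3/13)·36
     = 160/13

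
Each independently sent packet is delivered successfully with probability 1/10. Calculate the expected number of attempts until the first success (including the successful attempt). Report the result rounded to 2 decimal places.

For a geometric distribution, E[trials] = 1/p = 1/(1/10) = 10.
≈ 10.00

10.00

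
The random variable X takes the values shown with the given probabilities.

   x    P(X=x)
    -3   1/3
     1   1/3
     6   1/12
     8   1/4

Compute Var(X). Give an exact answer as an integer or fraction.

683/36

E[X] = (1/3)·(-3) + (1/3)·1 + (1/12)·6 + (1/4)·8 = 11/6
E[X²] = (1/3)·9 + (1/3)·1 + (1/12)·36 + (1/4)·64 = 67/3
Var(X) = 67/3 − (11/6)² = 683/36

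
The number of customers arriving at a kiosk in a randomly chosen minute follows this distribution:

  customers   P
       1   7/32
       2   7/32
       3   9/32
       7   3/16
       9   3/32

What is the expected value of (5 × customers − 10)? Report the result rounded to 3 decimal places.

E[5x-10] = (7/32)·(-5) + (7/32)·0 + (9/32)·5 + (3/16)·25 + (3/32)·35
     = 265/32 ≈ 8.281

8.281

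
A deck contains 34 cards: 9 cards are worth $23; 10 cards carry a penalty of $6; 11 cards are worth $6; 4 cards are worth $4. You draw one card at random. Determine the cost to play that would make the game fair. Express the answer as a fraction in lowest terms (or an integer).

E[payout] = (9/34)·23 + (10/34)·(-6) + (11/34)·6 + (4/34)·4 = 229/34
Fair fee = E[payout] = 229/34

229/34 dollars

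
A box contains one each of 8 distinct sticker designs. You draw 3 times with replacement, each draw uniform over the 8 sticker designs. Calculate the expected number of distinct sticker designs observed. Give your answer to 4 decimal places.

Let Xⱼ=1 if type j appears at least once. P(Xⱼ=1) = 1 − ((8−1)/8)^3 = 169/512.
E[#distinct] = 8·169/512 = 169/64.
≈ 2.6406

2.6406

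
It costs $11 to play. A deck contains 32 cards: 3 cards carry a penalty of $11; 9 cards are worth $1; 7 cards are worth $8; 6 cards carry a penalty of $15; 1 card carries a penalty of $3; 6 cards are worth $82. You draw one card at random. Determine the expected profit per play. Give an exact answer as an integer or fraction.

79/32 dollars

E[payout] = (3/32)·(-11) + (9/32)·1 + (7/32)·8 + (6/32)·(-15) + (1/32)·(-3) + (6/32)·82 = 431/32
Expected profit = 431/32 − 11 = 79/32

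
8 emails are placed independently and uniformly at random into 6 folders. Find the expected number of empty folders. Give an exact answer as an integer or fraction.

390625/279936

Let Xⱼ=1 if folder j is empty. P(Xⱼ=1) = ((6-1)/6)^8 = 390625/1679616.
By linearity, E[#empty] = 6·390625/1679616 = 390625/279936.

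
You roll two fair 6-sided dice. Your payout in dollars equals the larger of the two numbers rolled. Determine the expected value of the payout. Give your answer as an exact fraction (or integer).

Distribution of the larger of the two numbers rolled: 1 w.p. 1/36, 2 w.p. 1/12, 3 w.p. 5/36, 4 w.p. 7/36, 5 w.p. 1/4, 6 w.p. 11/36
E[payout] = (1/36)·1 + (1/12)·2 + (5/36)·3 + (7/36)·4 + (1/4)·5 + (11/36)·6 = 161/36

161/36 dollars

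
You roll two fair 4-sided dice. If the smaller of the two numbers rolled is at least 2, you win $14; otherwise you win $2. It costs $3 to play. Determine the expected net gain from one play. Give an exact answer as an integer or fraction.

23/4 dollars

E[payout] = (7/16)·2 + (9/16)·14 = 35/4
Expected profit = 35/4 − 3 = 23/4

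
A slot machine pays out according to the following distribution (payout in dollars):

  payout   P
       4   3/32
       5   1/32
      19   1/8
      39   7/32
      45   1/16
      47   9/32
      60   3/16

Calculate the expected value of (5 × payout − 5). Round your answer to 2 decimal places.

E[5x-5] = (3/32)·15 + (1/32)·20 + (1/8)·90 + (7/32)·190 + (1/16)·220 + (9/32)·230 + (3/16)·295
     = 6035/32 ≈ 188.59

188.59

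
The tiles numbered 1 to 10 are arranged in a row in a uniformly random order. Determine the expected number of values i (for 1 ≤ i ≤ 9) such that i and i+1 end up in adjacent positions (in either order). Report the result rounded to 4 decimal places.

1.8000

For each i ∈ {1,…,9}, let Xᵢ = 1 if i and i+1 are adjacent. P(Xᵢ=1) = 2·(10−1)!/10! = 2/10.
By linearity, E[ΣXᵢ] = (9)·(2/10) = 9/5.
≈ 1.8000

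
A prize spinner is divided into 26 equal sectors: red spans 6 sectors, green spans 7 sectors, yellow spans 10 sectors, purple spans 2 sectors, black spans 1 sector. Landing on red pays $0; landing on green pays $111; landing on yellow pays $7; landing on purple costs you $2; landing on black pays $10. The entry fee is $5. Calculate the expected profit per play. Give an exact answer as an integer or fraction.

E[payout] = (6/26)·0 + (7/26)·111 + (10/26)·7 + (2/26)·(-2) + (1/26)·10 = 853/26
Expected profit = 853/26 − 5 = 723/26

723/26 dollars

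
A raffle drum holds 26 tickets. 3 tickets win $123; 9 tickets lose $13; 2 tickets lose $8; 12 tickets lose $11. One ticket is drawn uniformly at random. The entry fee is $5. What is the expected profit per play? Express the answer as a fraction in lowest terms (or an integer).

E[payout] = (3/26)·123 + (9/26)·(-13) + (2/26)·(-8) + (12/26)·(-11) = 4
Expected profit = 4 − 5 = -1

-$1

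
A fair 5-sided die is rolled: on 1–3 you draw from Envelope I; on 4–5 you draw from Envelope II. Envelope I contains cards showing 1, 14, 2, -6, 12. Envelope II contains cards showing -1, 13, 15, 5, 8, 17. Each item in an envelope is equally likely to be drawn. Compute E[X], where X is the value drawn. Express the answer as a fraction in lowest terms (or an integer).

164/25

E[X | Envelope I] = (1 + 14 + 2 − 6 + 12)/5 = 23/5
E[X | Envelope II] = (-1 + 13 + 15 + 5 + 8 + 17)/6 = 19/2
E[X] = (3/5)·23/5 + (2/5)·19/2 = 164/25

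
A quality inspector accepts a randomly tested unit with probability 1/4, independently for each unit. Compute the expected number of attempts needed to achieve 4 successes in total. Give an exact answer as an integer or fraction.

By linearity (sum of 4 independent geometric waits), E[trials] = 4/p = 4/(1/4) = 16.

16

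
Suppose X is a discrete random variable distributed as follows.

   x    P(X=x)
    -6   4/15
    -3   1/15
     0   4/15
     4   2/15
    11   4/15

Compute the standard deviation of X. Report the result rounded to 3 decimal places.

6.467

E[X] = 5/3, E[X²] = 223/5
Var(X) = E[X²] − (E[X])² = 223/5 − 25/9 = 1882/45
SD(X) = √(1882/45) ≈ 6.467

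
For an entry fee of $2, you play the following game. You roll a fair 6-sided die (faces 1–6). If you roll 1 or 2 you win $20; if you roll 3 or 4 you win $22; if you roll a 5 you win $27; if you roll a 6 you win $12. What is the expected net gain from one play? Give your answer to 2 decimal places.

$18.50

E[payout] = (1/6)·12 + (1/3)·20 + (1/3)·22 + (1/6)·27 = 41/2
Expected profit = 41/2 − 2 = 37/2 ≈ $18.50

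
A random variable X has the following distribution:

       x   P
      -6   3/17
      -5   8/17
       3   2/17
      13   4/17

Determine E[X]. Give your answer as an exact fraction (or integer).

E[X] = (3/17)·(-6) + (8/17)·(-5) + (2/17)·3 + (4/17)·13
     = 0

0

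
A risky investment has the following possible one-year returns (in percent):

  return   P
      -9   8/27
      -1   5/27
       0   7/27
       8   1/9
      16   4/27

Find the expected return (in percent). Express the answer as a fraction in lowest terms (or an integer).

E[X] = (8/27)·(-9) + (5/27)·(-1) + (7/27)·0 + (1/9)·8 + (4/27)·16
     = 11/27

11/27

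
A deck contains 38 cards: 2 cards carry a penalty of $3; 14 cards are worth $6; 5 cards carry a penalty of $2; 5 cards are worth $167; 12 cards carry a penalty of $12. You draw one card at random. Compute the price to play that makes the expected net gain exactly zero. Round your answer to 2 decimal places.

$19.97

E[payout] = (2/38)·(-3) + (14/38)·6 + (5/38)·(-2) + (5/38)·167 + (12/38)·(-12) = 759/38
Fair fee = E[payout] = 759/38 ≈ $19.97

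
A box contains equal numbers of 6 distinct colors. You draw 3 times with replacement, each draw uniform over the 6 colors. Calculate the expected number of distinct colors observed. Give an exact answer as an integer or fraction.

Let Xⱼ=1 if type j appears at least once. P(Xⱼ=1) = 1 − ((6−1)/6)^3 = 91/216.
E[#distinct] = 6·91/216 = 91/36.

91/36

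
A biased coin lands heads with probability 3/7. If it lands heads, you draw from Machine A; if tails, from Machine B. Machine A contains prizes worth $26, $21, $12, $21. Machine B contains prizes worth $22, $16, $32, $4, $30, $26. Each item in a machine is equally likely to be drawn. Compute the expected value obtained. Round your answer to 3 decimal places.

$20.952

E[X | Machine A] = (26 + 21 + 12 + 21)/4 = 20
E[X | Machine B] = (22 + 16 + 32 + 4 + 30 + 26)/6 = 65/3
E[X] = (3/7)·20 + (4/7)·65/3 = 440/21 ≈ 20.952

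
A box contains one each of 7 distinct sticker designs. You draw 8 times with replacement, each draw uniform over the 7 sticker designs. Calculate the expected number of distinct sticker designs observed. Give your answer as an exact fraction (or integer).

Let Xⱼ=1 if type j appears at least once. P(Xⱼ=1) = 1 − ((7−1)/7)^8 = 4085185/5764801.
E[#distinct] = 7·4085185/5764801 = 4085185/823543.

4085185/823543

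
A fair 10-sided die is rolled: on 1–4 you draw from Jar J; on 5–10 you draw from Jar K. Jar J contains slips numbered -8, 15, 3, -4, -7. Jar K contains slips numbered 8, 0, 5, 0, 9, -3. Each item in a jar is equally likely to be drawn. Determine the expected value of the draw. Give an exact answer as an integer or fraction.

91/50

E[X | Jar J] = (-8 + 15 + 3 − 4 − 7)/5 = -1/5
E[X | Jar K] = (8 + 0 + 5 + 0 + 9 − 3)/6 = 19/6
E[X] = (2/5)·(-1/5) + (3/5)·19/6 = 91/50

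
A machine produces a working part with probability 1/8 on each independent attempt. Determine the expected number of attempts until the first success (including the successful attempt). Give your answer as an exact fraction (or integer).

For a geometric distribution, E[trials] = 1/p = 1/(1/8) = 8.

8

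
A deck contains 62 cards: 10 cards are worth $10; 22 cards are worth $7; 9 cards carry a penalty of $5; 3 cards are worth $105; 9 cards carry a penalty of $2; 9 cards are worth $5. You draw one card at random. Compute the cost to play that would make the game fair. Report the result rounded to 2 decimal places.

E[payout] = (10/62)·10 + (22/62)·7 + (9/62)·(-5) + (3/62)·105 + (9/62)·(-2) + (9/62)·5 = 551/62
Fair fee = E[payout] = 551/62 ≈ $8.89

$8.89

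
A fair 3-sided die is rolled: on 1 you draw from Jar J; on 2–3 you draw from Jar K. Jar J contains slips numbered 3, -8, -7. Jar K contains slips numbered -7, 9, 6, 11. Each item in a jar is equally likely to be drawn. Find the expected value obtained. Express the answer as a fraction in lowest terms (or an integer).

E[X | Jar J] = (3 − 8 − 7)/3 = -4
E[X | Jar K] = (-7 + 9 + 6 + 11)/4 = 19/4
E[X] = (1/3)·(-4) + (2/3)·19/4 = 11/6

11/6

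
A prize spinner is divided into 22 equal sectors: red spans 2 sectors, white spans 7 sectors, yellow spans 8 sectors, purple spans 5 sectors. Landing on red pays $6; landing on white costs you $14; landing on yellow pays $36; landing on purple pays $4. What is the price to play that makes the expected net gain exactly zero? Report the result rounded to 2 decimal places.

$10.09

E[payout] = (2/22)·6 + (7/22)·(-14) + (8/22)·36 + (5/22)·4 = 111/11
Fair fee = E[payout] = 111/11 ≈ $10.09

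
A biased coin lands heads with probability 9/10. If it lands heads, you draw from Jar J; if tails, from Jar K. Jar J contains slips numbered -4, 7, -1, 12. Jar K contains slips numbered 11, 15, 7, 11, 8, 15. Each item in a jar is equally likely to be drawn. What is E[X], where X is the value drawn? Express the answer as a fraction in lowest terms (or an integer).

E[X | Jar J] = (-4 + 7 − 1 + 12)/4 = 7/2
E[X | Jar K] = (11 + 15 + 7 + 11 + 8 + 15)/6 = 67/6
E[X] = (9/10)·7/2 + (1/10)·67/6 = 64/15

64/15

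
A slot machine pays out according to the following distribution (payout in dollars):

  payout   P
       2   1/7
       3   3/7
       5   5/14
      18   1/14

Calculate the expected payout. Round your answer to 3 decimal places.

E[X] = (1/7)·2 + (3/7)·3 + (5/14)·5 + (1/14)·18
     = 65/14 ≈ 4.643

$4.643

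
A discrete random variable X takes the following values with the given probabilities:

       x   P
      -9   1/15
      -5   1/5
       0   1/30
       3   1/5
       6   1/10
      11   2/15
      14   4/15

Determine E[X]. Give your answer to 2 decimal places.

E[X] = (1/15)·(-9) + (1/5)·(-5) + (1/30)·0 + (1/5)·3 + (1/10)·6 + (2/15)·11 + (4/15)·14
     = 24/5 ≈ 4.80

4.80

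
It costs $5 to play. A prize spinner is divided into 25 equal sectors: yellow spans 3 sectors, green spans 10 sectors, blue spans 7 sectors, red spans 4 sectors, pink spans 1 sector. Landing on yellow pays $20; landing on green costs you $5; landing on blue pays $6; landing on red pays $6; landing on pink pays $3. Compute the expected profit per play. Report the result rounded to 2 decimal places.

E[payout] = (3/25)·20 + (10/25)·(-5) + (7/25)·6 + (4/25)·6 + (1/25)·3 = 79/25
Expected profit = 79/25 − 5 = -46/25 ≈ -$1.84

-$1.84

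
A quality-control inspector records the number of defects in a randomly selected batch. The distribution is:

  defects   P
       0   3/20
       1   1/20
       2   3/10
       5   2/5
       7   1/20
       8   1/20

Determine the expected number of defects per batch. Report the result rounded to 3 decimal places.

E[X] = (3/20)·0 + (1/20)·1 + (3/10)·2 + (2/5)·5 + (1/20)·7 + (1/20)·8
     = 17/5 ≈ 3.400

3.400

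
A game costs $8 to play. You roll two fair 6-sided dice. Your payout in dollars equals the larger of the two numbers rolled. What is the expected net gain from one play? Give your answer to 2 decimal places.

Distribution of the larger of the two numbers rolled: 1 w.p. 1/36, 2 w.p. 1/12, 3 w.p. 5/36, 4 w.p. 7/36, 5 w.p. 1/4, 6 w.p. 11/36
E[payout] = (1/36)·1 + (1/12)·2 + (5/36)·3 + (7/36)·4 + (1/4)·5 + (11/36)·6 = 161/36
Expected profit = 161/36 − 8 = -127/36 ≈ -$3.53

-$3.53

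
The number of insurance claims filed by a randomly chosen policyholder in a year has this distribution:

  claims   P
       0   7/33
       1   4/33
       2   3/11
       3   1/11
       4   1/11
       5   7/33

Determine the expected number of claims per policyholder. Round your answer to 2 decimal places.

2.36

E[X] = (7/33)·0 + (4/33)·1 + (3/11)·2 + (1/11)·3 + (1/11)·4 + (7/33)·5
     = 26/11 ≈ 2.36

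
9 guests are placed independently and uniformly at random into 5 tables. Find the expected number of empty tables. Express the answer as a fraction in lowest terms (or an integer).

262144/390625

Let Xⱼ=1 if table j is empty. P(Xⱼ=1) = ((5-1)/5)^9 = 262144/1953125.
By linearity, E[#empty] = 5·262144/1953125 = 262144/390625.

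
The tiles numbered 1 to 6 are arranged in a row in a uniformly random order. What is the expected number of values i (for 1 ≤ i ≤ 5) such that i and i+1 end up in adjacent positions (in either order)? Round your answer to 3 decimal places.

For each i ∈ {1,…,5}, let Xᵢ = 1 if i and i+1 are adjacent. P(Xᵢ=1) = 2·(6−1)!/6! = 2/6.
By linearity, E[ΣXᵢ] = (5)·(2/6) = 5/3.
≈ 1.667

1.667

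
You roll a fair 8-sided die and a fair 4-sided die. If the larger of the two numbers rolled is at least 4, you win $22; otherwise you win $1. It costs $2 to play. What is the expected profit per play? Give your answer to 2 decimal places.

$14.09

E[payout] = (9/32)·1 + (23/32)·22 = 515/32
Expected profit = 515/32 − 2 = 451/32 ≈ $14.09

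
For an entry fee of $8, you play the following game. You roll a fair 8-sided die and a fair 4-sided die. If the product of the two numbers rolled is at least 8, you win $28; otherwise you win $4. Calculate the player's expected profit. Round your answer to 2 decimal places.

$10.25

E[payout] = (13/32)·4 + (19/32)·28 = 73/4
Expected profit = 73/4 − 8 = 41/4 ≈ $10.25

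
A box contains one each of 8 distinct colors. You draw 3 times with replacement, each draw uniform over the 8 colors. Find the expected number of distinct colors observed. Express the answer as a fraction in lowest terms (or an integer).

Let Xⱼ=1 if type j appears at least once. P(Xⱼ=1) = 1 − ((8−1)/8)^3 = 169/512.
E[#distinct] = 8·169/512 = 169/64.

169/64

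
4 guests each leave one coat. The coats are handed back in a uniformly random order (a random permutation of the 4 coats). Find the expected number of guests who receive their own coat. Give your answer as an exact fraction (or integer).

Let Xᵢ = 1 if person i gets their own coat. For each i, P(Xᵢ=1) = 1/4.
By linearity of expectation, E[X₁+…+X_4] = 4·(1/4) = 1.

1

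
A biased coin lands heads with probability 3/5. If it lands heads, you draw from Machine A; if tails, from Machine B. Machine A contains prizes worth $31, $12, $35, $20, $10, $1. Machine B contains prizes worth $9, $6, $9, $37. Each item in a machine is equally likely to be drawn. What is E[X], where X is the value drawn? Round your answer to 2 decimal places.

E[X | Machine A] = (31 + 12 + 35 + 20 + 10 + 1)/6 = 109/6
E[X | Machine B] = (9 + 6 + 9 + 37)/4 = 61/4
E[X] = (3/5)·109/6 + (2/5)·61/4 = 17 ≈ 17.00

$17.00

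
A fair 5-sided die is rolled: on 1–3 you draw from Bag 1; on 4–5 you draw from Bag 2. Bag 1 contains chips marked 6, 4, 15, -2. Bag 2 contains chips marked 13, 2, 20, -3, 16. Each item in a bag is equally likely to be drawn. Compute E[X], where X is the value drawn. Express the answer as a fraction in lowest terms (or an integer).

E[X | Bag 1] = (6 + 4 + 15 − 2)/4 = 23/4
E[X | Bag 2] = (13 + 2 + 20 − 3 + 16)/5 = 48/5
E[X] = (3/5)·23/4 + (2/5)·48/5 = 729/100

729/100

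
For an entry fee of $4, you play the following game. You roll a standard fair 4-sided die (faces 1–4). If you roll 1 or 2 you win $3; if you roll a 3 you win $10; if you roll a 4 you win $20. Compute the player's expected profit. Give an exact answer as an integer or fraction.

E[payout] = (1/2)·3 + (1/4)·10 + (1/4)·20 = 9
Expected profit = 9 − 4 = 5

$5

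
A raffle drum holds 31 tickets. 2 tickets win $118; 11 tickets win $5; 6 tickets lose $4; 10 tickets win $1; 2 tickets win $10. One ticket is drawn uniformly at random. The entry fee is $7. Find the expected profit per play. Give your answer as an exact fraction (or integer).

80/31 dollars

E[payout] = (2/31)·118 + (11/31)·5 + (6/31)·(-4) + (10/31)·1 + (2/31)·10 = 297/31
Expected profit = 297/31 − 7 = 80/31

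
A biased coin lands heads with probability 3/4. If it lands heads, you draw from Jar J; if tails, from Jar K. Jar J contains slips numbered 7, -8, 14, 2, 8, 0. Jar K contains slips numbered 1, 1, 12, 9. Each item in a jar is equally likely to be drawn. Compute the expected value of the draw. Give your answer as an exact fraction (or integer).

E[X | Jar J] = (7 − 8 + 14 + 2 + 8 + 0)/6 = 23/6
E[X | Jar K] = (1 + 1 + 12 + 9)/4 = 23/4
E[X] = (3/4)·23/6 + (1/4)·23/4 = 69/16

69/16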